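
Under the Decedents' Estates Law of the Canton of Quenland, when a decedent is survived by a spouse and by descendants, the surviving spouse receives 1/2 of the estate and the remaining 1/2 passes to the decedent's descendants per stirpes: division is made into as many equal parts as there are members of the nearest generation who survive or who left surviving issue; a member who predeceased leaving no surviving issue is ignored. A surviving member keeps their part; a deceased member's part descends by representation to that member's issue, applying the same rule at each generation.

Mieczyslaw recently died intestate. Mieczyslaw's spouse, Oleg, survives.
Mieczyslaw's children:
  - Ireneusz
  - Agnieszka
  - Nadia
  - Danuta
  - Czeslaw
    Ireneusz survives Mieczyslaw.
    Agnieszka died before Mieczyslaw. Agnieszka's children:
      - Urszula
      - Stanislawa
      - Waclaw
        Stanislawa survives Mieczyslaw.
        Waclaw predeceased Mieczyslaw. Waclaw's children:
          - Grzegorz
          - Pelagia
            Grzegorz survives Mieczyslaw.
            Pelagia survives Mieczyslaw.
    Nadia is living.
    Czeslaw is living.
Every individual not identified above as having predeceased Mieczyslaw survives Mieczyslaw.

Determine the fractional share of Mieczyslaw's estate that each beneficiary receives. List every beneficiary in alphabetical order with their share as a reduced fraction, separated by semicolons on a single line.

Oleg, as surviving spouse, takes 1/2.
The remaining 1/2 passes to Mieczyslaw's descendants per stirpes.
The 1/2 is divided into 5 equal shares of 1/10 among Ireneusz, Agnieszka, Nadia, Danuta, Czeslaw.
Ireneusz is living and takes 1/10.
Agnieszka predeceased; the 1/10 allotted to Agnieszka's branch passes to Agnieszka's issue by representation.
The 1/10 is divided into 3 equal shares of 1/30 among Urszula, Stanislawa, Waclaw.
Urszula is living and takes 1/30.
Stanislawa is living and takes 1/30.
Waclaw predeceased; the 1/30 allotted to Waclaw's branch passes to Waclaw's issue by representation.
The 1/30 is divided into 2 equal shares of 1/60 among Grzegorz, Pelagia.
Grzegorz is living and takes 1/60.
Pelagia is living and takes 1/60.
Nadia is living and takes 1/10.
Danuta is living and takes 1/10.
Czeslaw is living and takes 1/10.

Czeslaw 1/10; Danuta 1/10; Grzegorz 1/60; Ireneusz 1/10; Nadia 1/10; Oleg 1/2; Pelagia 1/60; Stanislawa 1/30; Urszula 1/30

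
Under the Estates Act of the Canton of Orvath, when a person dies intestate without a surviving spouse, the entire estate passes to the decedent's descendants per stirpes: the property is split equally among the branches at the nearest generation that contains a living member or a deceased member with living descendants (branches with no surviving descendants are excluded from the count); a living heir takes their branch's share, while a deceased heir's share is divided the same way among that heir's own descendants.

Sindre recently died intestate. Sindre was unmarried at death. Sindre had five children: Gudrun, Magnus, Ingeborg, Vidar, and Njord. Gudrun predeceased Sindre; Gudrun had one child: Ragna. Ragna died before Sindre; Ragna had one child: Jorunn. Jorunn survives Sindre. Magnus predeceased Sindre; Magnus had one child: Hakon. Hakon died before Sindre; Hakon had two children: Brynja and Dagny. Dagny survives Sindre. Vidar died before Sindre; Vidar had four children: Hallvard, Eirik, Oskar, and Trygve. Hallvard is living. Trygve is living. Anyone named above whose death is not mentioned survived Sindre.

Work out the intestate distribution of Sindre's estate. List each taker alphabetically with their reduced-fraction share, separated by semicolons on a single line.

Brynja 1/10; Dagny 1/10; Eirik 1/20; Hallvard 1/20; Ingeborg 1/5; Jorunn 1/5; Njord 1/5; Oskar 1/20; Trygve 1/20

There is no surviving spouse, so the entire estate passes to Sindre's descendants per stirpes.
The estate is divided into 5 equal shares of 1/5 among Gudrun, Magnus, Ingeborg, Vidar, Njord.
Gudrun predeceased; the 1/5 allotted to Gudrun's branch passes to Gudrun's issue by representation.
Ragna's line is the sole branch at this level, so the full 1/5 passes to Ragna's issue by representation.
Jorunn is the sole taker at this level and receives the full 1/5.
Magnus predeceased; the 1/5 allotted to Magnus's branch passes to Magnus's issue by representation.
Hakon's line is the sole branch at this level, so the full 1/5 passes to Hakon's issue by representation.
The 1/5 is divided into 2 equal shares of 1/10 among Brynja, Dagny.
Brynja is living and takes 1/10.
Dagny is living and takes 1/10.
Ingeborg is living and takes 1/5.
Vidar predeceased; the 1/5 allotted to Vidar's branch passes to Vidar's issue by representation.
The 1/5 is divided into 4 equal shares of 1/20 among Hallvard, Eirik, Oskar, Trygve.
Hallvard is living and takes 1/20.
Eirik is living and takes 1/20.
Oskar is living and takes 1/20.
Trygve is living and takes 1/20.
Njord is living and takes 1/5.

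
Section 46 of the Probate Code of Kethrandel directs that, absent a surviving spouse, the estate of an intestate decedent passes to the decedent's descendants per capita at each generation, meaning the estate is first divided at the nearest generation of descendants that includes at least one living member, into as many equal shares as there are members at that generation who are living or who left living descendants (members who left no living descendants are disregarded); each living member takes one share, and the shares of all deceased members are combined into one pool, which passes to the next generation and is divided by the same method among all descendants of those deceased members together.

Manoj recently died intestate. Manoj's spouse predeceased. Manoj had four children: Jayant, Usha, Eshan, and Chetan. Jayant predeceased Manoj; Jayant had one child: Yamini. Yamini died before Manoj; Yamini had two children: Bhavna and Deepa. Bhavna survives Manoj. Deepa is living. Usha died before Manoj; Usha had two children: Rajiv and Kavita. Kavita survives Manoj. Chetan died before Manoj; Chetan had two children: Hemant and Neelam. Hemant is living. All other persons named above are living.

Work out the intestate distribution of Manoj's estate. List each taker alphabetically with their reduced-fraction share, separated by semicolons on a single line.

There is no surviving spouse, so the entire estate passes to Manoj's descendants per capita at each generation.
At generation 1 (Jayant, Usha, Eshan, Chetan) there are 4 shares of (1)/4 = 1/4 each.
Living: Eshan — each takes 1/4.
Deceased: Jayant, Usha, and Chetan. Their combined 3/4 is pooled and carried to generation 2.
At generation 2 (Yamini, Rajiv, Kavita, Hemant, Neelam) there are 5 shares of (3/4)/5 = 3/20 each.
Living: Rajiv, Kavita, Hemant, and Neelam — each takes 3/20.
Deceased: Yamini. That 3/20 share is carried to generation 3.
At generation 3 (Bhavna, Deepa) there are 2 shares of (3/20)/2 = 3/40 each.
Living: Bhavna and Deepa — each takes 3/40.

Bhavna 3/40; Deepa 3/40; Eshan 1/4; Hemant 3/20; Kavita 3/20; Neelam 3/20; Rajiv 3/20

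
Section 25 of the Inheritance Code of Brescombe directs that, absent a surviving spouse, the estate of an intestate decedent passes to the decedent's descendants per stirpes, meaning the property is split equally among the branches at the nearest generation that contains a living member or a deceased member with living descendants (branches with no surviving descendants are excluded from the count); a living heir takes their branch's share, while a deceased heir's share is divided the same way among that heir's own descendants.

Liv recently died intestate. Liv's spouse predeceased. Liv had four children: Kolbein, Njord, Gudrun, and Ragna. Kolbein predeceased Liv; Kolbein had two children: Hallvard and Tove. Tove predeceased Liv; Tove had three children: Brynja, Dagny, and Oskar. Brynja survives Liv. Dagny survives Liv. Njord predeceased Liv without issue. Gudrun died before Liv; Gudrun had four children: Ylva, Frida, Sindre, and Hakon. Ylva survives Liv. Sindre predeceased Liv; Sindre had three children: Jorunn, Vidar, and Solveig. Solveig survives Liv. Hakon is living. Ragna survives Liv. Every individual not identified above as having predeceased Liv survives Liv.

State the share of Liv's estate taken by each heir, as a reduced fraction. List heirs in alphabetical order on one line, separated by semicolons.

Brynja 1/18; Dagny 1/18; Frida 1/12; Hakon 1/12; Hallvard 1/6; Jorunn 1/36; Oskar 1/18; Ragna 1/3; Solveig 1/36; Vidar 1/36; Ylva 1/12

There is no surviving spouse, so the entire estate passes to Liv's descendants per stirpes.
Njord left no surviving issue, so that branch lapses and is disregarded.
The estate is divided into 3 equal shares of 1/3 among Kolbein, Gudrun, Ragna.
Kolbein predeceased; the 1/3 allotted to Kolbein's branch passes to Kolbein's issue by representation.
The 1/3 is divided into 2 equal shares of 1/6 among Hallvard, Tove.
Hallvard is living and takes 1/6.
Tove predeceased; the 1/6 allotted to Tove's branch passes to Tove's issue by representation.
The 1/6 is divided into 3 equal shares of 1/18 among Brynja, Dagny, Oskar.
Brynja is living and takes 1/18.
Dagny is living and takes 1/18.
Oskar is living and takes 1/18.
Gudrun predeceased; the 1/3 allotted to Gudrun's branch passes to Gudrun's issue by representation.
The 1/3 is divided into 4 equal shares of 1/12 among Ylva, Frida, Sindre, Hakon.
Ylva is living and takes 1/12.
Frida is living and takes 1/12.
Sindre predeceased; the 1/12 allotted to Sindre's branch passes to Sindre's issue by representation.
The 1/12 is divided into 3 equal shares of 1/36 among Jorunn, Vidar, Solveig.
Jorunn is living and takes 1/36.
Vidar is living and takes 1/36.
Solveig is living and takes 1/36.
Hakon is living and takes 1/12.
Ragna is living and takes 1/3.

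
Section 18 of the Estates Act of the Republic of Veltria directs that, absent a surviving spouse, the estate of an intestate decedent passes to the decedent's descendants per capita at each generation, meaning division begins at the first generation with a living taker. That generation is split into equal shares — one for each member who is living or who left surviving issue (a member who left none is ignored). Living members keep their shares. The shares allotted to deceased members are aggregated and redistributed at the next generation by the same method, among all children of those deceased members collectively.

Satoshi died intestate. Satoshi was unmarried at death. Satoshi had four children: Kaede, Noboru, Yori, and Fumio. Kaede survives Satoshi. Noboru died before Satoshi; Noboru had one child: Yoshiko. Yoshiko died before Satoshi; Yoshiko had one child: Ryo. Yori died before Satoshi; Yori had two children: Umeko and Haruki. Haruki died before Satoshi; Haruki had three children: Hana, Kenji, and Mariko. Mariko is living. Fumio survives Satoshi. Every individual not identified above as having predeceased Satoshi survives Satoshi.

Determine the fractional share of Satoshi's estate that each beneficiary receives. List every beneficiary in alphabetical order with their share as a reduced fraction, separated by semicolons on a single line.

There is no surviving spouse, so the entire estate passes to Satoshi's descendants per capita at each generation.
At generation 1 (Kaede, Noboru, Yori, Fumio) there are 4 shares of (1)/4 = 1/4 each.
Living: Kaede and Fumio — each takes 1/4.
Deceased: Noboru and Yori. Their combined 1/2 is pooled and carried to generation 2.
At generation 2 (Yoshiko, Umeko, Haruki) there are 3 shares of (1/2)/3 = 1/6 each.
Living: Umeko — each takes 1/6.
Deceased: Yoshiko and Haruki. Their combined 1/3 is pooled and carried to generation 3.
At generation 3 (Ryo, Hana, Kenji, Mariko) there are 4 shares of (1/3)/4 = 1/12 each.
Living: Ryo, Hana, Kenji, and Mariko — each takes 1/12.

Fumio 1/4; Hana 1/12; Kaede 1/4; Kenji 1/12; Mariko 1/12; Ryo 1/12; Umeko 1/6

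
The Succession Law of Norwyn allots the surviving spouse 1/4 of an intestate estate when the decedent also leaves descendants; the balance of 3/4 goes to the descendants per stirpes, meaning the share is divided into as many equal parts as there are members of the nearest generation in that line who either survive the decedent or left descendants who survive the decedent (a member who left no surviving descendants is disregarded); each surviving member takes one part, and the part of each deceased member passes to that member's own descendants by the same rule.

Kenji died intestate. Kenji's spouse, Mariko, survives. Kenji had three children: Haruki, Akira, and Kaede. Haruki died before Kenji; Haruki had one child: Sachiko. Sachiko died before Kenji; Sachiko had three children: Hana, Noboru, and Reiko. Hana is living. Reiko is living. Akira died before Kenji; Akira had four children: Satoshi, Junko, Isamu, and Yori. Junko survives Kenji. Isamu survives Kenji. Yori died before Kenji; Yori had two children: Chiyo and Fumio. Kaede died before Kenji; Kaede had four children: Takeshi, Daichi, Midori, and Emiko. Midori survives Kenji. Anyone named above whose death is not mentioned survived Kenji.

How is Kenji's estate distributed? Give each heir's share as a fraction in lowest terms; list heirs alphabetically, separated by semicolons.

Chiyo 1/32; Daichi 1/16; Emiko 1/16; Fumio 1/32; Hana 1/12; Isamu 1/16; Junko 1/16; Mariko 1/4; Midori 1/16; Noboru 1/12; Reiko 1/12; Satoshi 1/16; Takeshi 1/16

Mariko, as surviving spouse, takes 1/4.
The remaining 3/4 passes to Kenji's descendants per stirpes.
The 3/4 is divided into 3 equal shares of 1/4 among Haruki, Akira, Kaede.
Haruki predeceased; the 1/4 allotted to Haruki's branch passes to Haruki's issue by representation.
Sachiko's line is the sole branch at this level, so the full 1/4 passes to Sachiko's issue by representation.
The 1/4 is divided into 3 equal shares of 1/12 among Hana, Noboru, Reiko.
Hana is living and takes 1/12.
Noboru is living and takes 1/12.
Reiko is living and takes 1/12.
Akira predeceased; the 1/4 allotted to Akira's branch passes to Akira's issue by representation.
The 1/4 is divided into 4 equal shares of 1/16 among Satoshi, Junko, Isamu, Yori.
Satoshi is living and takes 1/16.
Junko is living and takes 1/16.
Isamu is living and takes 1/16.
Yori predeceased; the 1/16 allotted to Yori's branch passes to Yori's issue by representation.
The 1/16 is divided into 2 equal shares of 1/32 among Chiyo, Fumio.
Chiyo is living and takes 1/32.
Fumio is living and takes 1/32.
Kaede predeceased; the 1/4 allotted to Kaede's branch passes to Kaede's issue by representation.
The 1/4 is divided into 4 equal shares of 1/16 among Takeshi, Daichi, Midori, Emiko.
Takeshi is living and takes 1/16.
Daichi is living and takes 1/16.
Midori is living and takes 1/16.
Emiko is living and takes 1/16.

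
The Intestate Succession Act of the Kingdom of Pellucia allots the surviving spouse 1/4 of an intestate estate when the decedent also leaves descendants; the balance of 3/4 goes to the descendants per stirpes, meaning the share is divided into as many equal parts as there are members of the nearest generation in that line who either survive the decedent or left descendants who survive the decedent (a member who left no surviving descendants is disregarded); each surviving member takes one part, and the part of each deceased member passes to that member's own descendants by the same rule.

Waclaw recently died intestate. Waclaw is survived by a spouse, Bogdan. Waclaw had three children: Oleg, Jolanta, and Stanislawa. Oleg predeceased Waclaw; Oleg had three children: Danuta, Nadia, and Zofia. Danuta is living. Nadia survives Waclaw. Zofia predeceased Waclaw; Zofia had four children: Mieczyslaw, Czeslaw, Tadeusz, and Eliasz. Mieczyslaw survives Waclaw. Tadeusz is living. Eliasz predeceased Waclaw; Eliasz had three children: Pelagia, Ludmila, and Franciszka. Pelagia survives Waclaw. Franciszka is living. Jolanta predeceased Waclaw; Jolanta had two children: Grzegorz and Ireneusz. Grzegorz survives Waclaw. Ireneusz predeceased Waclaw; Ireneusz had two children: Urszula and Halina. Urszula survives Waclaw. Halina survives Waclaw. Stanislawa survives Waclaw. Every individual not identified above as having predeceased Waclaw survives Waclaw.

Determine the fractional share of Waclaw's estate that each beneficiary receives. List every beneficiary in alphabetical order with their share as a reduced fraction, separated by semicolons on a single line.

Bogdan 1/4; Czeslaw 1/48; Danuta 1/12; Franciszka 1/144; Grzegorz 1/8; Halina 1/16; Ludmila 1/144; Mieczyslaw 1/48; Nadia 1/12; Pelagia 1/144; Stanislawa 1/4; Tadeusz 1/48; Urszula 1/16

Bogdan, as surviving spouse, takes 1/4.
The remaining 3/4 passes to Waclaw's descendants per stirpes.
The 3/4 is divided into 3 equal shares of 1/4 among Oleg, Jolanta, Stanislawa.
Oleg predeceased; the 1/4 allotted to Oleg's branch passes to Oleg's issue by representation.
The 1/4 is divided into 3 equal shares of 1/12 among Danuta, Nadia, Zofia.
Danuta is living and takes 1/12.
Nadia is living and takes 1/12.
Zofia predeceased; the 1/12 allotted to Zofia's branch passes to Zofia's issue by representation.
The 1/12 is divided into 4 equal shares of 1/48 among Mieczyslaw, Czeslaw, Tadeusz, Eliasz.
Mieczyslaw is living and takes 1/48.
Czeslaw is living and takes 1/48.
Tadeusz is living and takes 1/48.
Eliasz predeceased; the 1/48 allotted to Eliasz's branch passes to Eliasz's issue by representation.
The 1/48 is divided into 3 equal shares of 1/144 among Pelagia, Ludmila, Franciszka.
Pelagia is living and takes 1/144.
Ludmila is living and takes 1/144.
Franciszka is living and takes 1/144.
Jolanta predeceased; the 1/4 allotted to Jolanta's branch passes to Jolanta's issue by representation.
The 1/4 is divided into 2 equal shares of 1/8 among Grzegorz, Ireneusz.
Grzegorz is living and takes 1/8.
Ireneusz predeceased; the 1/8 allotted to Ireneusz's branch passes to Ireneusz's issue by representation.
The 1/8 is divided into 2 equal shares of 1/16 among Urszula, Halina.
Urszula is living and takes 1/16.
Halina is living and takes 1/16.
Stanislawa is living and takes 1/4.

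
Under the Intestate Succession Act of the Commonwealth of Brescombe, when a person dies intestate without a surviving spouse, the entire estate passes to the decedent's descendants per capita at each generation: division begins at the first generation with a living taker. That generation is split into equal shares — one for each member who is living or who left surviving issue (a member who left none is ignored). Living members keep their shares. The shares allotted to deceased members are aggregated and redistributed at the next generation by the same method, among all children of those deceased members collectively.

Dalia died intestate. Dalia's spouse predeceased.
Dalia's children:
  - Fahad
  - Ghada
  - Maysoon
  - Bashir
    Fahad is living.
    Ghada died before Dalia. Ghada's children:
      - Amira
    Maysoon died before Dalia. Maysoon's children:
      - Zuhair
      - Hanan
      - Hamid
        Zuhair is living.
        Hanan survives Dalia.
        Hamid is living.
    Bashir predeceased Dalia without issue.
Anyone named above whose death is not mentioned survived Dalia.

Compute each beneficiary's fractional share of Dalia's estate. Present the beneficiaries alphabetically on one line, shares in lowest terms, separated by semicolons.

Amira 1/6; Fahad 1/3; Hamid 1/6; Hanan 1/6; Zuhair 1/6

There is no surviving spouse, so the entire estate passes to Dalia's descendants per capita at each generation.
At generation 1 (Fahad, Ghada, Maysoon) there are 3 shares of (1)/3 = 1/3 each.
Living: Fahad — each takes 1/3.
Deceased: Ghada and Maysoon. Their combined 2/3 is pooled and carried to generation 2.
At generation 2 (Amira, Zuhair, Hanan, Hamid) there are 4 shares of (2/3)/4 = 1/6 each.
Living: Amira, Zuhair, Hanan, and Hamid — each takes 1/6.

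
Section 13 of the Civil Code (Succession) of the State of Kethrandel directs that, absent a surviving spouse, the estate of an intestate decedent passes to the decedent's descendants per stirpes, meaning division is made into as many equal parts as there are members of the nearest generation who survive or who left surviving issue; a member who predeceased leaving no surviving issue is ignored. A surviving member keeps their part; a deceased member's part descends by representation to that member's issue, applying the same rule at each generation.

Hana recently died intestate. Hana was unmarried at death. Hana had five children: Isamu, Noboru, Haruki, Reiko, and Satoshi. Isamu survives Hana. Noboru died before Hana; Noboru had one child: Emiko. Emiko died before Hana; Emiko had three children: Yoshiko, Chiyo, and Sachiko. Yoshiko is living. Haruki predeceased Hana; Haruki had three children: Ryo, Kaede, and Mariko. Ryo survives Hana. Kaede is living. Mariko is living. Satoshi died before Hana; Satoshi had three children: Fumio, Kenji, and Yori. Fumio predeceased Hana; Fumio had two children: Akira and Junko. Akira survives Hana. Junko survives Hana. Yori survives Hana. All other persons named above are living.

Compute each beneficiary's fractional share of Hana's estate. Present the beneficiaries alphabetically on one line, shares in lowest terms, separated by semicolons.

There is no surviving spouse, so the entire estate passes to Hana's descendants per stirpes.
The estate is divided into 5 equal shares of 1/5 among Isamu, Noboru, Haruki, Reiko, Satoshi.
Isamu is living and takes 1/5.
Noboru predeceased; the 1/5 allotted to Noboru's branch passes to Noboru's issue by representation.
Emiko's line is the sole branch at this level, so the full 1/5 passes to Emiko's issue by representation.
The 1/5 is divided into 3 equal shares of 1/15 among Yoshiko, Chiyo, Sachiko.
Yoshiko is living and takes 1/15.
Chiyo is living and takes 1/15.
Sachiko is living and takes 1/15.
Haruki predeceased; the 1/5 allotted to Haruki's branch passes to Haruki's issue by representation.
The 1/5 is divided into 3 equal shares of 1/15 among Ryo, Kaede, Mariko.
Ryo is living and takes 1/15.
Kaede is living and takes 1/15.
Mariko is living and takes 1/15.
Reiko is living and takes 1/5.
Satoshi predeceased; the 1/5 allotted to Satoshi's branch passes to Satoshi's issue by representation.
The 1/5 is divided into 3 equal shares of 1/15 among Fumio, Kenji, Yori.
Fumio predeceased; the 1/15 allotted to Fumio's branch passes to Fumio's issue by representation.
The 1/15 is divided into 2 equal shares of 1/30 among Akira, Junko.
Akira is living and takes 1/30.
Junko is living and takes 1/30.
Kenji is living and takes 1/15.
Yori is living and takes 1/15.

Akira 1/30; Chiyo 1/15; Isamu 1/5; Junko 1/30; Kaede 1/15; Kenji 1/15; Mariko 1/15; Reiko 1/5; Ryo 1/15; Sachiko 1/15; Yori 1/15; Yoshiko 1/15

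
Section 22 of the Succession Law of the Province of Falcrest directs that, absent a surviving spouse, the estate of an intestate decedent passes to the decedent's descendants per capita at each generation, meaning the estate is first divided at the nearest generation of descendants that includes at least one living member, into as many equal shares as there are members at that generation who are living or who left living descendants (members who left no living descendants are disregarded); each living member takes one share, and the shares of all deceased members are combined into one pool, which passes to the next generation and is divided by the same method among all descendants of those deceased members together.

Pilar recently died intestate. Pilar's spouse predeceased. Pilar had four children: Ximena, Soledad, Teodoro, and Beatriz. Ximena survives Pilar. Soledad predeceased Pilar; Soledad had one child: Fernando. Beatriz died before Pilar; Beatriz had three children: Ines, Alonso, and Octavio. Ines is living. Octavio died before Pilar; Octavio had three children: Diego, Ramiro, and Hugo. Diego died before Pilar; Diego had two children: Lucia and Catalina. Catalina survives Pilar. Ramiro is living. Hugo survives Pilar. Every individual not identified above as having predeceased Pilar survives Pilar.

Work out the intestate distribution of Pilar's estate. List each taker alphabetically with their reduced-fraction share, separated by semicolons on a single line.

There is no surviving spouse, so the entire estate passes to Pilar's descendants per capita at each generation.
At generation 1 (Ximena, Soledad, Teodoro, Beatriz) there are 4 shares of (1)/4 = 1/4 each.
Living: Ximena and Teodoro — each takes 1/4.
Deceased: Soledad and Beatriz. Their combined 1/2 is pooled and carried to generation 2.
At generation 2 (Fernando, Ines, Alonso, Octavio) there are 4 shares of (1/2)/4 = 1/8 each.
Living: Fernando, Ines, and Alonso — each takes 1/8.
Deceased: Octavio. That 1/8 share is carried to generation 3.
At generation 3 (Diego, Ramiro, Hugo) there are 3 shares of (1/8)/3 = 1/24 each.
Living: Ramiro and Hugo — each takes 1/24.
Deceased: Diego. That 1/24 share is carried to generation 4.
At generation 4 (Lucia, Catalina) there are 2 shares of (1/24)/2 = 1/48 each.
Living: Lucia and Catalina — each takes 1/48.

Alonso 1/8; Catalina 1/48; Fernando 1/8; Hugo 1/24; Ines 1/8; Lucia 1/48; Ramiro 1/24; Teodoro 1/4; Ximena 1/4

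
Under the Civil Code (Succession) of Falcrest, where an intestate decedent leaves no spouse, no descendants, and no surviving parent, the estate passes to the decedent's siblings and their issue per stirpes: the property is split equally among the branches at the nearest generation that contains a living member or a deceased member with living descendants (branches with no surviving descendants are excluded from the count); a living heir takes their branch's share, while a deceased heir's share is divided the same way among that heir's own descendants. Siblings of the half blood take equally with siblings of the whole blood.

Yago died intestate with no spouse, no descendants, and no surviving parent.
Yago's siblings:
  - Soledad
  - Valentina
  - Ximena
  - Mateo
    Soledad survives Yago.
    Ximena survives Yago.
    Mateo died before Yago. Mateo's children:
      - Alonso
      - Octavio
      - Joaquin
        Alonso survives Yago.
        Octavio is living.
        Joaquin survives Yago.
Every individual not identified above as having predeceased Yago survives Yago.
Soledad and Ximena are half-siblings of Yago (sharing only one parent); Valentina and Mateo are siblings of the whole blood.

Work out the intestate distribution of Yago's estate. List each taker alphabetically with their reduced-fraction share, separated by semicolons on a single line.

No spouse, descendants, or parent survives, so the estate passes to Yago's siblings per stirpes.
Half-blood and whole-blood siblings take equally under the stated rule.
The estate is divided into 4 equal shares of 1/4 among Soledad, Valentina, Ximena, Mateo.
Soledad is living and takes 1/4.
Valentina is living and takes 1/4.
Ximena is living and takes 1/4.
Mateo predeceased; the 1/4 allotted to Mateo's branch passes to Mateo's issue by representation.
The 1/4 is divided into 3 equal shares of 1/12 among Alonso, Octavio, Joaquin.
Alonso is living and takes 1/12.
Octavio is living and takes 1/12.
Joaquin is living and takes 1/12.

Alonso 1/12; Joaquin 1/12; Octavio 1/12; Soledad 1/4; Valentina 1/4; Ximena 1/4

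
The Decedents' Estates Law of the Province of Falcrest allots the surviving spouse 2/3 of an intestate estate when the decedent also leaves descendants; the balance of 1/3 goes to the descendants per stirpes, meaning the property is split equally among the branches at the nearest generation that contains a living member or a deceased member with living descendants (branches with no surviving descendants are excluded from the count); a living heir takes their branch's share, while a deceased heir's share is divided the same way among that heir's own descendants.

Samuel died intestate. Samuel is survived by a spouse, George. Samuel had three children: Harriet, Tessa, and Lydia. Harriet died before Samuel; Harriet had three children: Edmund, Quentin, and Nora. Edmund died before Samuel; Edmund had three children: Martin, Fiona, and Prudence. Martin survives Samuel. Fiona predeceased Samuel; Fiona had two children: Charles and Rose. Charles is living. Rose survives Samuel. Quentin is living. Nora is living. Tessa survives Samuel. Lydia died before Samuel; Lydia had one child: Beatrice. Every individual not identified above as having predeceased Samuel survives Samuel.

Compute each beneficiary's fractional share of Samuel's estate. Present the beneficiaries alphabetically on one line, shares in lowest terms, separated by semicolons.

George, as surviving spouse, takes 2/3.
The remaining 1/3 passes to Samuel's descendants per stirpes.
The 1/3 is divided into 3 equal shares of 1/9 among Harriet, Tessa, Lydia.
Harriet predeceased; the 1/9 allotted to Harriet's branch passes to Harriet's issue by representation.
The 1/9 is divided into 3 equal shares of 1/27 among Edmund, Quentin, Nora.
Edmund predeceased; the 1/27 allotted to Edmund's branch passes to Edmund's issue by representation.
The 1/27 is divided into 3 equal shares of 1/81 among Martin, Fiona, Prudence.
Martin is living and takes 1/81.
Fiona predeceased; the 1/81 allotted to Fiona's branch passes to Fiona's issue by representation.
The 1/81 is divided into 2 equal shares of 1/162 among Charles, Rose.
Charles is living and takes 1/162.
Rose is living and takes 1/162.
Prudence is living and takes 1/81.
Quentin is living and takes 1/27.
Nora is living and takes 1/27.
Tessa is living and takes 1/9.
Lydia predeceased; the 1/9 allotted to Lydia's branch passes to Lydia's issue by representation.
Beatrice is the sole taker at this level and receives the full 1/9.

Beatrice 1/9; Charles 1/162; George 2/3; Martin 1/81; Nora 1/27; Prudence 1/81; Quentin 1/27; Rose 1/162; Tessa 1/9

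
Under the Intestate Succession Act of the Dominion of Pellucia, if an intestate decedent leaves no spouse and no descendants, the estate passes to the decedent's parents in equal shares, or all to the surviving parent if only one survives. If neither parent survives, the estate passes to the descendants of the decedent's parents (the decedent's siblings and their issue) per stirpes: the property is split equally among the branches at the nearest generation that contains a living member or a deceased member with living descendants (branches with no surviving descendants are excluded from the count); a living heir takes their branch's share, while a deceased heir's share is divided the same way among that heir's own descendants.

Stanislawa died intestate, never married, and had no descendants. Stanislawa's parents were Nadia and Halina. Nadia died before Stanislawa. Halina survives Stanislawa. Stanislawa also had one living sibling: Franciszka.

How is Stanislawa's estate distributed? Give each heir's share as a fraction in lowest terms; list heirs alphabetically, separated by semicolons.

Halina 1

Only one parent, Halina, survives, so Halina takes the entire estate. The siblings take nothing because a surviving parent has priority.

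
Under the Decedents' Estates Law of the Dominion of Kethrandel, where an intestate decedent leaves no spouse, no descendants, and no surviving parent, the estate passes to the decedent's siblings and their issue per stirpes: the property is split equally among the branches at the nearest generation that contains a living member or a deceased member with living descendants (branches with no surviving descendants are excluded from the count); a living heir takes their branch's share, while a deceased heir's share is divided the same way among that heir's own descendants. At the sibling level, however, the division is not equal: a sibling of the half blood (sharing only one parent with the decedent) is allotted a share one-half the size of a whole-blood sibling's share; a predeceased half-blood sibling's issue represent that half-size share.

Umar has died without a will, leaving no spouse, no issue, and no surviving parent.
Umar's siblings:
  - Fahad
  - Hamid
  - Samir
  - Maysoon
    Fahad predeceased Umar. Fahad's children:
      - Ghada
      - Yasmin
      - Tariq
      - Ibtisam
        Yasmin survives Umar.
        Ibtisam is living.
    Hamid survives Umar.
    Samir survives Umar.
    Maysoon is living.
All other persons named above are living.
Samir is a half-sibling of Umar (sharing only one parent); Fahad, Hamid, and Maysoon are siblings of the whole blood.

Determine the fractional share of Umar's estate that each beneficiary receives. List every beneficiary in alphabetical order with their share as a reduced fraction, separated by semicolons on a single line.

No spouse, descendants, or parent survives, so the estate passes to Umar's siblings per stirpes.
Half-blood siblings count for one-half the weight of whole-blood siblings at the initial division.
Dividing 1 in proportion to weights (total weight 7/2): Fahad (weight 1) → 2/7; Hamid (weight 1) → 2/7; Samir (weight 1/2) → 1/7; Maysoon (weight 1) → 2/7.
Fahad predeceased; the 2/7 allotted to Fahad's branch passes to Fahad's issue by representation.
The 2/7 is divided into 4 equal shares of 1/14 among Ghada, Yasmin, Tariq, Ibtisam.
Ghada is living and takes 1/14.
Yasmin is living and takes 1/14.
Tariq is living and takes 1/14.
Ibtisam is living and takes 1/14.
Hamid is living and takes 2/7.
Samir is living and takes 1/7.
Maysoon is living and takes 2/7.

Ghada 1/14; Hamid 2/7; Ibtisam 1/14; Maysoon 2/7; Samir 1/7; Tariq 1/14; Yasmin 1/14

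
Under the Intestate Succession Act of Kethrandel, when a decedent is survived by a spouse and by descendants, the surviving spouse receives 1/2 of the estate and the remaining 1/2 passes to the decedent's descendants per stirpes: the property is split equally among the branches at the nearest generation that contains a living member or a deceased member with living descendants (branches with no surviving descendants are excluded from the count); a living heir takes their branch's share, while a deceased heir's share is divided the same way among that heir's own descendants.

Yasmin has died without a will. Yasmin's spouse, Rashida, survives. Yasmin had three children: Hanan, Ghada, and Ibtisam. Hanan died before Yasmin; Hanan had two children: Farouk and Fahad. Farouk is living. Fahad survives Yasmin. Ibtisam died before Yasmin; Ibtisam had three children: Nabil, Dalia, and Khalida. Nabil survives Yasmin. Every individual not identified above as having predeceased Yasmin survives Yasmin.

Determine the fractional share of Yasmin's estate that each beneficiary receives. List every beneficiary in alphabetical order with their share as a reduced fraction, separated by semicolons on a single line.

Rashida, as surviving spouse, takes 1/2.
The remaining 1/2 passes to Yasmin's descendants per stirpes.
The 1/2 is divided into 3 equal shares of 1/6 among Hanan, Ghada, Ibtisam.
Hanan predeceased; the 1/6 allotted to Hanan's branch passes to Hanan's issue by representation.
The 1/6 is divided into 2 equal shares of 1/12 among Farouk, Fahad.
Farouk is living and takes 1/12.
Fahad is living and takes 1/12.
Ghada is living and takes 1/6.
Ibtisam predeceased; the 1/6 allotted to Ibtisam's branch passes to Ibtisam's issue by representation.
The 1/6 is divided into 3 equal shares of 1/18 among Nabil, Dalia, Khalida.
Nabil is living and takes 1/18.
Dalia is living and takes 1/18.
Khalida is living and takes 1/18.

Dalia 1/18; Fahad 1/12; Farouk 1/12; Ghada 1/6; Khalida 1/18; Nabil 1/18; Rashida 1/2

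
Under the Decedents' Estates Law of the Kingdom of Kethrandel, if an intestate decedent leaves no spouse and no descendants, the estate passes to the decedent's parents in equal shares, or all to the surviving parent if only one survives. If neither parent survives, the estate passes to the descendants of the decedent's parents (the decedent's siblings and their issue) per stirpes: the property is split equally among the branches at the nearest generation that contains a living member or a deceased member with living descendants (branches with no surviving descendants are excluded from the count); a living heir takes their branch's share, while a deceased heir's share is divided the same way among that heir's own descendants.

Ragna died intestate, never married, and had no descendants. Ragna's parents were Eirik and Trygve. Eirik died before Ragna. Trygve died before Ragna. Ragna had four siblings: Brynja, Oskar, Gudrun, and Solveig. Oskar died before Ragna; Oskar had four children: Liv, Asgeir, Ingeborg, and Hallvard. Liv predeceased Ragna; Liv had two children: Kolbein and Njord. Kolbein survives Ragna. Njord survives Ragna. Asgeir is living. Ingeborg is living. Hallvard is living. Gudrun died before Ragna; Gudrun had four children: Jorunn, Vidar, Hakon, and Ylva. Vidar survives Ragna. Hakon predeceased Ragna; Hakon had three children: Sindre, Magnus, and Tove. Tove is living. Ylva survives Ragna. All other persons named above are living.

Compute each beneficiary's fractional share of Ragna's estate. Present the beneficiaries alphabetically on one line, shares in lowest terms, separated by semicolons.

Neither parent survives and there are no descendants, so the estate passes to Ragna's siblings and their issue per stirpes.
The estate is divided into 4 equal shares of 1/4 among Brynja, Oskar, Gudrun, Solveig.
Brynja is living and takes 1/4.
Oskar predeceased; the 1/4 allotted to Oskar's branch passes to Oskar's issue by representation.
The 1/4 is divided into 4 equal shares of 1/16 among Liv, Asgeir, Ingeborg, Hallvard.
Liv predeceased; the 1/16 allotted to Liv's branch passes to Liv's issue by representation.
The 1/16 is divided into 2 equal shares of 1/32 among Kolbein, Njord.
Kolbein is living and takes 1/32.
Njord is living and takes 1/32.
Asgeir is living and takes 1/16.
Ingeborg is living and takes 1/16.
Hallvard is living and takes 1/16.
Gudrun predeceased; the 1/4 allotted to Gudrun's branch passes to Gudrun's issue by representation.
The 1/4 is divided into 4 equal shares of 1/16 among Jorunn, Vidar, Hakon, Ylva.
Jorunn is living and takes 1/16.
Vidar is living and takes 1/16.
Hakon predeceased; the 1/16 allotted to Hakon's branch passes to Hakon's issue by representation.
The 1/16 is divided into 3 equal shares of 1/48 among Sindre, Magnus, Tove.
Sindre is living and takes 1/48.
Magnus is living and takes 1/48.
Tove is living and takes 1/48.
Ylva is living and takes 1/16.
Solveig is living and takes 1/4.

Asgeir 1/16; Brynja 1/4; Hallvard 1/16; Ingeborg 1/16; Jorunn 1/16; Kolbein 1/32; Magnus 1/48; Njord 1/32; Sindre 1/48; Solveig 1/4; Tove 1/48; Vidar 1/16; Ylva 1/16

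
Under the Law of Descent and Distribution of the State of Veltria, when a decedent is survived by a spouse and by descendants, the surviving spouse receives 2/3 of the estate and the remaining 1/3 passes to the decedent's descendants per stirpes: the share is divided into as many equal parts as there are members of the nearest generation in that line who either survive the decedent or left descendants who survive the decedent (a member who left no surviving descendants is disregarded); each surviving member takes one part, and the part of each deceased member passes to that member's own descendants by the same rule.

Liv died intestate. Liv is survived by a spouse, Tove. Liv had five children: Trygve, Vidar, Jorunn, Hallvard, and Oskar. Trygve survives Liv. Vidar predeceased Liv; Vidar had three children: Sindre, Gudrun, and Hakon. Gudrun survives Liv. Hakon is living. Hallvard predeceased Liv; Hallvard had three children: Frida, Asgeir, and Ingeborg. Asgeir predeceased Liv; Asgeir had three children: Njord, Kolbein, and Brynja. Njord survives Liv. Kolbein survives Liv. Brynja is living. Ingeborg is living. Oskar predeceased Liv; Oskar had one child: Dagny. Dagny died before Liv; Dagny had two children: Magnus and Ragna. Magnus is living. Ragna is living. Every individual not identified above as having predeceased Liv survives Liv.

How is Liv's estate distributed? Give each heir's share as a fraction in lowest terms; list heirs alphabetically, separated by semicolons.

Brynja 1/135; Frida 1/45; Gudrun 1/45; Hakon 1/45; Ingeborg 1/45; Jorunn 1/15; Kolbein 1/135; Magnus 1/30; Njord 1/135; Ragna 1/30; Sindre 1/45; Tove 2/3; Trygve 1/15

Tove, as surviving spouse, takes 2/3.
The remaining 1/3 passes to Liv's descendants per stirpes.
The 1/3 is divided into 5 equal shares of 1/15 among Trygve, Vidar, Jorunn, Hallvard, Oskar.
Trygve is living and takes 1/15.
Vidar predeceased; the 1/15 allotted to Vidar's branch passes to Vidar's issue by representation.
The 1/15 is divided into 3 equal shares of 1/45 among Sindre, Gudrun, Hakon.
Sindre is living and takes 1/45.
Gudrun is living and takes 1/45.
Hakon is living and takes 1/45.
Jorunn is living and takes 1/15.
Hallvard predeceased; the 1/15 allotted to Hallvard's branch passes to Hallvard's issue by representation.
The 1/15 is divided into 3 equal shares of 1/45 among Frida, Asgeir, Ingeborg.
Frida is living and takes 1/45.
Asgeir predeceased; the 1/45 allotted to Asgeir's branch passes to Asgeir's issue by representation.
The 1/45 is divided into 3 equal shares of 1/135 among Njord, Kolbein, Brynja.
Njord is living and takes 1/135.
Kolbein is living and takes 1/135.
Brynja is living and takes 1/135.
Ingeborg is living and takes 1/45.
Oskar predeceased; the 1/15 allotted to Oskar's branch passes to Oskar's issue by representation.
Dagny's line is the sole branch at this level, so the full 1/15 passes to Dagny's issue by representation.
The 1/15 is divided into 2 equal shares of 1/30 among Magnus, Ragna.
Magnus is living and takes 1/30.
Ragna is living and takes 1/30.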